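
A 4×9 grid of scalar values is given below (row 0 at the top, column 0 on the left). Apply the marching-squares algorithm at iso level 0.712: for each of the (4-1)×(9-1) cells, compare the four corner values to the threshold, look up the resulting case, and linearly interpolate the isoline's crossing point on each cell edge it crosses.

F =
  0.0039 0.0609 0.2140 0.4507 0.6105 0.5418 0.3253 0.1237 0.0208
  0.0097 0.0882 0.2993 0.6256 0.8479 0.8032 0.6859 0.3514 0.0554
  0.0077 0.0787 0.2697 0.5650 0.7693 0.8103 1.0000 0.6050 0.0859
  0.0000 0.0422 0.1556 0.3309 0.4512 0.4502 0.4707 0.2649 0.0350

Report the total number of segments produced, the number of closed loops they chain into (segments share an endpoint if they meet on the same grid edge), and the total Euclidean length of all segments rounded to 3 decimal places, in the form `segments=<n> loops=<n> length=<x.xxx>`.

cell (0,3): code 0100 → (0.428,4.000)–(1.000,3.389)
cell (0,4): code 1100 → (0.651,5.000)–(0.428,4.000)
cell (0,5): code 1000 → (1.000,5.777)–(0.651,5.000)
cell (1,3): code 0110 → (1.000,3.389)–(2.000,3.720)
cell (1,5): code 1101 → (1.083,6.000)–(1.000,5.777)
cell (1,6): code 1000 → (2.000,6.729)–(1.083,6.000)
cell (2,3): code 0010 → (2.000,3.720)–(2.180,4.000)
cell (2,4): code 0011 → (2.180,4.000)–(2.273,5.000)
cell (2,5): code 0011 → (2.273,5.000)–(2.544,6.000)
cell (2,6): code 0001 → (2.544,6.000)–(2.000,6.729)
total: 10 segments, chained into 1 closed loop(s), length Σ = 8.460182

segments=10 loops=1 length=8.460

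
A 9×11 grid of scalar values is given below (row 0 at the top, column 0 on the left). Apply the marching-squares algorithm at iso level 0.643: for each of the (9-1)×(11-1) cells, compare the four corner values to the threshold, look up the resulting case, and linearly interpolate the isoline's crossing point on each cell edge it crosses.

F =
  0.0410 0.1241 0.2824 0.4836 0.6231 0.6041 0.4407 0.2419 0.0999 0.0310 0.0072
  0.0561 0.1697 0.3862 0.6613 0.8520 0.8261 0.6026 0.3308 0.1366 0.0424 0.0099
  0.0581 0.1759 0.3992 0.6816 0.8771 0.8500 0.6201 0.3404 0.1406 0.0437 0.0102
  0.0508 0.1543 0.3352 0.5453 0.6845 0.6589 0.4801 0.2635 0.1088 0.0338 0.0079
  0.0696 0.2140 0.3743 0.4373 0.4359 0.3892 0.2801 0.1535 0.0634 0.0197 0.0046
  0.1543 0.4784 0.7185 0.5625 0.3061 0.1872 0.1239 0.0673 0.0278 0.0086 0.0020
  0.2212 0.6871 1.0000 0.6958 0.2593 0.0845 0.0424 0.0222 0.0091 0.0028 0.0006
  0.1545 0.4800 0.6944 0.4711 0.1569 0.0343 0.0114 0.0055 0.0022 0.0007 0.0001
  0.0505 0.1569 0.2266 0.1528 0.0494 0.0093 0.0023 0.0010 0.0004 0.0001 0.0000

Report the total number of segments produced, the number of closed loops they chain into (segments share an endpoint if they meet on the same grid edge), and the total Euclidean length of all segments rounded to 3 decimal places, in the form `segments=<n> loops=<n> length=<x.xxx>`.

cell (0,2): code 0100 → (0.897,3.000)–(1.000,2.933)
cell (0,3): code 1100 → (0.087,4.000)–(0.897,3.000)
cell (0,4): code 1100 → (0.175,5.000)–(0.087,4.000)
cell (0,5): code 1000 → (1.000,5.819)–(0.175,5.000)
cell (1,2): code 0110 → (1.000,2.933)–(2.000,2.863)
cell (1,5): code 1001 → (2.000,5.900)–(1.000,5.819)
cell (2,2): code 0010 → (2.000,2.863)–(2.283,3.000)
cell (2,3): code 0111 → (2.283,3.000)–(3.000,3.702)
cell (2,5): code 1001 → (3.000,5.089)–(2.000,5.900)
cell (3,3): code 0010 → (3.000,3.702)–(3.167,4.000)
cell (3,4): code 0011 → (3.167,4.000)–(3.059,5.000)
cell (3,5): code 0001 → (3.059,5.000)–(3.000,5.089)
cell (4,1): code 0100 → (4.781,2.000)–(5.000,1.686)
cell (4,2): code 1000 → (5.000,2.484)–(4.781,2.000)
cell (5,0): code 0100 → (5.789,1.000)–(6.000,0.905)
cell (5,1): code 1110 → (5.000,1.686)–(5.789,1.000)
cell (5,2): code 1101 → (5.604,3.000)–(5.000,2.484)
cell (5,3): code 1000 → (6.000,3.121)–(5.604,3.000)
cell (6,0): code 0010 → (6.000,0.905)–(6.213,1.000)
cell (6,1): code 0111 → (6.213,1.000)–(7.000,1.760)
cell (6,2): code 1011 → (7.000,2.230)–(6.235,3.000)
cell (6,3): code 0001 → (6.235,3.000)–(6.000,3.121)
cell (7,1): code 0010 → (7.000,1.760)–(7.110,2.000)
cell (7,2): code 0001 → (7.110,2.000)–(7.000,2.230)
total: 24 segments, chained into 2 closed loop(s), length Σ = 16.236832

segments=24 loops=2 length=16.237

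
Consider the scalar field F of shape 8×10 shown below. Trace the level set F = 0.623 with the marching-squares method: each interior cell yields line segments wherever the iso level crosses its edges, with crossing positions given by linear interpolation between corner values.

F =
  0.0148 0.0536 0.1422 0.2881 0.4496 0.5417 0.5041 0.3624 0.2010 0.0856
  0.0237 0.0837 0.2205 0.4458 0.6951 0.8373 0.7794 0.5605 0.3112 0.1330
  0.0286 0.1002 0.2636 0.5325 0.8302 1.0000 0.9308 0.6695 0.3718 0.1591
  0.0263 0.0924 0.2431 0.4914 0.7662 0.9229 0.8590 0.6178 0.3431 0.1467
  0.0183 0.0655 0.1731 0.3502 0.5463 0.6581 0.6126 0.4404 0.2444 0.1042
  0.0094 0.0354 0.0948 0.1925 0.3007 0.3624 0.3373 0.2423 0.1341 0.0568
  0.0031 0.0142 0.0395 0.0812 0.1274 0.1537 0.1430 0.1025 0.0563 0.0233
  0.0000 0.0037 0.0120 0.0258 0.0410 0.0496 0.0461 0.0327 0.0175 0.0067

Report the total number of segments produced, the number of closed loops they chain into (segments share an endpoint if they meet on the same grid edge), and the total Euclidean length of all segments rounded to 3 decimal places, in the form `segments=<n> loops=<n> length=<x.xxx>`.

segments=16 loops=1 length=11.953

cell (0,3): code 0100 → (0.706,4.000)–(1.000,3.711)
cell (0,4): code 1100 → (0.275,5.000)–(0.706,4.000)
cell (0,5): code 1100 → (0.432,6.000)–(0.275,5.000)
cell (0,6): code 1000 → (1.000,6.714)–(0.432,6.000)
cell (1,3): code 0110 → (1.000,3.711)–(2.000,3.304)
cell (1,6): code 1101 → (1.573,7.000)–(1.000,6.714)
cell (1,7): code 1000 → (2.000,7.156)–(1.573,7.000)
cell (2,3): code 0110 → (2.000,3.304)–(3.000,3.479)
cell (2,6): code 1011 → (3.000,6.978)–(2.899,7.000)
cell (2,7): code 0001 → (2.899,7.000)–(2.000,7.156)
cell (3,3): code 0010 → (3.000,3.479)–(3.651,4.000)
cell (3,4): code 0111 → (3.651,4.000)–(4.000,4.686)
cell (3,5): code 1011 → (4.000,5.771)–(3.958,6.000)
cell (3,6): code 0001 → (3.958,6.000)–(3.000,6.978)
cell (4,4): code 0010 → (4.000,4.686)–(4.119,5.000)
cell (4,5): code 0001 → (4.119,5.000)–(4.000,5.771)
total: 16 segments, chained into 1 closed loop(s), length Σ = 11.953060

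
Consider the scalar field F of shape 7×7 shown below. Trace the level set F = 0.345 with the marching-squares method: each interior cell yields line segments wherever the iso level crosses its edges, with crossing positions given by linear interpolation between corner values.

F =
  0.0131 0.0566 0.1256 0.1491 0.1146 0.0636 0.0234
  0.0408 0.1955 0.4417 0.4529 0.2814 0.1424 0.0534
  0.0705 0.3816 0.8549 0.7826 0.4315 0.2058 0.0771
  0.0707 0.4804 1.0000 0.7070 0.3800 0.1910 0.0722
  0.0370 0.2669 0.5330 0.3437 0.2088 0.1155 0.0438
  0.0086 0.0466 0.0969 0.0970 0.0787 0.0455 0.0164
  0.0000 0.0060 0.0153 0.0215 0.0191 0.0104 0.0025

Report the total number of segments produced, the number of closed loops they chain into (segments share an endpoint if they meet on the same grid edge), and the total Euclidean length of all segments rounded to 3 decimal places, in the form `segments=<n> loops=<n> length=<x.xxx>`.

cell (0,1): code 0100 → (0.694,2.000)–(1.000,1.607)
cell (0,2): code 1100 → (0.645,3.000)–(0.694,2.000)
cell (0,3): code 1000 → (1.000,3.629)–(0.645,3.000)
cell (1,0): code 0100 → (1.803,1.000)–(2.000,0.882)
cell (1,1): code 1110 → (1.000,1.607)–(1.803,1.000)
cell (1,3): code 1101 → (1.424,4.000)–(1.000,3.629)
cell (1,4): code 1000 → (2.000,4.383)–(1.424,4.000)
cell (2,0): code 0110 → (2.000,0.882)–(3.000,0.670)
cell (2,4): code 1001 → (3.000,4.185)–(2.000,4.383)
cell (3,0): code 0010 → (3.000,0.670)–(3.634,1.000)
cell (3,1): code 0111 → (3.634,1.000)–(4.000,1.293)
cell (3,2): code 1011 → (4.000,2.993)–(3.996,3.000)
cell (3,3): code 0011 → (3.996,3.000)–(3.204,4.000)
cell (3,4): code 0001 → (3.204,4.000)–(3.000,4.185)
cell (4,1): code 0010 → (4.000,1.293)–(4.431,2.000)
cell (4,2): code 0001 → (4.431,2.000)–(4.000,2.993)
total: 16 segments, chained into 1 closed loop(s), length Σ = 11.408368

segments=16 loops=1 length=11.408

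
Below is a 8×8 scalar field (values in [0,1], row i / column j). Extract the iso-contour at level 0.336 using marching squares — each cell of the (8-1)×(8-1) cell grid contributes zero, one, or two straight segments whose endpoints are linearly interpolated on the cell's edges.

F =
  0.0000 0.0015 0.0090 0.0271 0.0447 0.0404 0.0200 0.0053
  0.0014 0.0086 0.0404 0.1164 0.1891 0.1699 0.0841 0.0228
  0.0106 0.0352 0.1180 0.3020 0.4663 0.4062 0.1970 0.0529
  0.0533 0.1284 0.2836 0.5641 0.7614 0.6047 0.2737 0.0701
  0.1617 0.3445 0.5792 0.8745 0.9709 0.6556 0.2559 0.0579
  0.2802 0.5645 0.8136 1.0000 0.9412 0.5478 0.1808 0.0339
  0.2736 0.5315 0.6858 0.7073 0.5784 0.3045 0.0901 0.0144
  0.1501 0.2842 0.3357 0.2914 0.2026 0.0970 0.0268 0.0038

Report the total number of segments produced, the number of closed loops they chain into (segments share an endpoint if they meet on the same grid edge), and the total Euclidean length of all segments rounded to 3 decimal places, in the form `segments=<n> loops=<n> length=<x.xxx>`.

cell (1,3): code 0100 → (1.530,4.000)–(2.000,3.207)
cell (1,4): code 1100 → (1.703,5.000)–(1.530,4.000)
cell (1,5): code 1000 → (2.000,5.336)–(1.703,5.000)
cell (2,2): code 0100 → (2.130,3.000)–(3.000,2.187)
cell (2,3): code 1110 → (2.000,3.207)–(2.130,3.000)
cell (2,5): code 1001 → (3.000,5.812)–(2.000,5.336)
cell (3,0): code 0100 → (3.961,1.000)–(4.000,0.954)
cell (3,1): code 1100 → (3.177,2.000)–(3.961,1.000)
cell (3,2): code 1110 → (3.000,2.187)–(3.177,2.000)
cell (3,5): code 1001 → (4.000,5.800)–(3.000,5.812)
cell (4,0): code 0110 → (4.000,0.954)–(5.000,0.196)
cell (4,5): code 1001 → (5.000,5.577)–(4.000,5.800)
cell (5,0): code 0110 → (5.000,0.196)–(6.000,0.242)
cell (5,4): code 1011 → (6.000,4.885)–(5.871,5.000)
cell (5,5): code 0001 → (5.871,5.000)–(5.000,5.577)
cell (6,0): code 0010 → (6.000,0.242)–(6.791,1.000)
cell (6,1): code 0011 → (6.791,1.000)–(6.999,2.000)
cell (6,2): code 0011 → (6.999,2.000)–(6.893,3.000)
cell (6,3): code 0011 → (6.893,3.000)–(6.645,4.000)
cell (6,4): code 0001 → (6.645,4.000)–(6.000,4.885)
total: 20 segments, chained into 1 closed loop(s), length Σ = 17.261905

segments=20 loops=1 length=17.262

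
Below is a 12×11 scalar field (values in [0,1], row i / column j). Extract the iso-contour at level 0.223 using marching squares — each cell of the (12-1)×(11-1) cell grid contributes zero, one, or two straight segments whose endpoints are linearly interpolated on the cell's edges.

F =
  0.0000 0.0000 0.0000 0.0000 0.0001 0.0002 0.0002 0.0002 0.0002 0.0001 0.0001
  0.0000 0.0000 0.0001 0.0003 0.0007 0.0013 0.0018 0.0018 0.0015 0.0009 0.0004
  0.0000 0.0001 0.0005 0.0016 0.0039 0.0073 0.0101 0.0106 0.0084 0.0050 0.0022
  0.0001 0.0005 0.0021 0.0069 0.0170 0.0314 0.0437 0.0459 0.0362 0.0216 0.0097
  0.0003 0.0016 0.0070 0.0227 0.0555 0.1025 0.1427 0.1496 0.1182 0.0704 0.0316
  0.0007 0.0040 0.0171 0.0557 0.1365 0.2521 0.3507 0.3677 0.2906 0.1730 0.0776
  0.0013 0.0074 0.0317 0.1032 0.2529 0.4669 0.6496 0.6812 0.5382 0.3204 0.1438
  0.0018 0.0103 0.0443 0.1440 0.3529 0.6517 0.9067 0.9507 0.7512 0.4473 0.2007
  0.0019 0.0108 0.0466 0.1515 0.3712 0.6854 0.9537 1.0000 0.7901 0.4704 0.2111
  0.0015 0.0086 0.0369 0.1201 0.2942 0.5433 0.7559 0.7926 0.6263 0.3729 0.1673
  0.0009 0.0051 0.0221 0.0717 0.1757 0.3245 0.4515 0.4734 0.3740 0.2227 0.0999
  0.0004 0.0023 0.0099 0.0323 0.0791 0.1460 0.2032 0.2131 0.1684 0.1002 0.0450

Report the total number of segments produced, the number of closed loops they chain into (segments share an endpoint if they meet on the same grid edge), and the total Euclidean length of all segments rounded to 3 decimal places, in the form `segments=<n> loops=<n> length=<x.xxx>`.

segments=24 loops=1 length=20.819

cell (4,4): code 0100 → (4.805,5.000)–(5.000,4.748)
cell (4,5): code 1100 → (4.386,6.000)–(4.805,5.000)
cell (4,6): code 1100 → (4.337,7.000)–(4.386,6.000)
cell (4,7): code 1100 → (4.608,8.000)–(4.337,7.000)
cell (4,8): code 1000 → (5.000,8.575)–(4.608,8.000)
cell (5,3): code 0100 → (5.743,4.000)–(6.000,3.800)
cell (5,4): code 1110 → (5.000,4.748)–(5.743,4.000)
cell (5,8): code 1101 → (5.339,9.000)–(5.000,8.575)
cell (5,9): code 1000 → (6.000,9.552)–(5.339,9.000)
cell (6,3): code 0110 → (6.000,3.800)–(7.000,3.378)
cell (6,9): code 1001 → (7.000,9.910)–(6.000,9.552)
cell (7,3): code 0110 → (7.000,3.378)–(8.000,3.325)
cell (7,9): code 1001 → (8.000,9.954)–(7.000,9.910)
cell (8,3): code 0110 → (8.000,3.325)–(9.000,3.591)
cell (8,9): code 1001 → (9.000,9.729)–(8.000,9.954)
cell (9,3): code 0010 → (9.000,3.591)–(9.601,4.000)
cell (9,4): code 0111 → (9.601,4.000)–(10.000,4.318)
cell (9,8): code 1011 → (10.000,8.998)–(9.998,9.000)
cell (9,9): code 0001 → (9.998,9.000)–(9.000,9.729)
cell (10,4): code 0010 → (10.000,4.318)–(10.569,5.000)
cell (10,5): code 0011 → (10.569,5.000)–(10.920,6.000)
cell (10,6): code 0011 → (10.920,6.000)–(10.962,7.000)
cell (10,7): code 0011 → (10.962,7.000)–(10.734,8.000)
cell (10,8): code 0001 → (10.734,8.000)–(10.000,8.998)
total: 24 segments, chained into 1 closed loop(s), length Σ = 20.819453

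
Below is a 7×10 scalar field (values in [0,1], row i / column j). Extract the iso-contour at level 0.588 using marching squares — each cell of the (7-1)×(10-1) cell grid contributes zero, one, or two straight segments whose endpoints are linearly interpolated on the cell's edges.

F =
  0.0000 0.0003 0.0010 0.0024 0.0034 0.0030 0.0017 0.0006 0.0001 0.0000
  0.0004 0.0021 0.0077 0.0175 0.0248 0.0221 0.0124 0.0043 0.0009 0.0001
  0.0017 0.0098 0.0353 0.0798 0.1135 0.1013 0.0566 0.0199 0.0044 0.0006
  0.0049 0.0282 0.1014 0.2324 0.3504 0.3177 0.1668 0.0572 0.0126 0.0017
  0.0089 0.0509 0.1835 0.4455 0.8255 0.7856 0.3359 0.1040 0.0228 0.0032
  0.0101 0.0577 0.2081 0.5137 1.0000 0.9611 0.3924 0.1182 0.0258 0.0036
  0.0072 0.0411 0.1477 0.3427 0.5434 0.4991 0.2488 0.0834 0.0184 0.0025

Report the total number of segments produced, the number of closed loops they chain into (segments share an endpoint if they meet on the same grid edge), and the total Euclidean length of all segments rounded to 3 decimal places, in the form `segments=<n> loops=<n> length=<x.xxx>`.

cell (3,3): code 0100 → (3.500,4.000)–(4.000,3.375)
cell (3,4): code 1100 → (3.578,5.000)–(3.500,4.000)
cell (3,5): code 1000 → (4.000,5.439)–(3.578,5.000)
cell (4,3): code 0110 → (4.000,3.375)–(5.000,3.153)
cell (4,5): code 1001 → (5.000,5.656)–(4.000,5.439)
cell (5,3): code 0010 → (5.000,3.153)–(5.902,4.000)
cell (5,4): code 0011 → (5.902,4.000)–(5.808,5.000)
cell (5,5): code 0001 → (5.808,5.000)–(5.000,5.656)
total: 8 segments, chained into 1 closed loop(s), length Σ = 7.743044

segments=8 loops=1 length=7.743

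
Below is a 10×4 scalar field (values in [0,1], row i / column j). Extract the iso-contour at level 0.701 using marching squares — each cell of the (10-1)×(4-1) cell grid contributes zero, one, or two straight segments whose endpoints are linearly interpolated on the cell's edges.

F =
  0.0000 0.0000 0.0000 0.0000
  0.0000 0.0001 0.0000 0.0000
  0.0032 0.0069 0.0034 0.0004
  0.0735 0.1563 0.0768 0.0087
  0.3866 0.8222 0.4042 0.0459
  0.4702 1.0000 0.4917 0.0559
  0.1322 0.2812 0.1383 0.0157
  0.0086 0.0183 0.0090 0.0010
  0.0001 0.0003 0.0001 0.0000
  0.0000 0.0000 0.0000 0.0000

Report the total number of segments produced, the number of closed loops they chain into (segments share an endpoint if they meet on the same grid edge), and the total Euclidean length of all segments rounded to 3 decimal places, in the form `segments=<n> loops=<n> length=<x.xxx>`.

cell (3,0): code 0100 → (3.818,1.000)–(4.000,0.722)
cell (3,1): code 1000 → (4.000,1.290)–(3.818,1.000)
cell (4,0): code 0110 → (4.000,0.722)–(5.000,0.436)
cell (4,1): code 1001 → (5.000,1.588)–(4.000,1.290)
cell (5,0): code 0010 → (5.000,0.436)–(5.416,1.000)
cell (5,1): code 0001 → (5.416,1.000)–(5.000,1.588)
total: 6 segments, chained into 1 closed loop(s), length Σ = 4.180044

segments=6 loops=1 length=4.180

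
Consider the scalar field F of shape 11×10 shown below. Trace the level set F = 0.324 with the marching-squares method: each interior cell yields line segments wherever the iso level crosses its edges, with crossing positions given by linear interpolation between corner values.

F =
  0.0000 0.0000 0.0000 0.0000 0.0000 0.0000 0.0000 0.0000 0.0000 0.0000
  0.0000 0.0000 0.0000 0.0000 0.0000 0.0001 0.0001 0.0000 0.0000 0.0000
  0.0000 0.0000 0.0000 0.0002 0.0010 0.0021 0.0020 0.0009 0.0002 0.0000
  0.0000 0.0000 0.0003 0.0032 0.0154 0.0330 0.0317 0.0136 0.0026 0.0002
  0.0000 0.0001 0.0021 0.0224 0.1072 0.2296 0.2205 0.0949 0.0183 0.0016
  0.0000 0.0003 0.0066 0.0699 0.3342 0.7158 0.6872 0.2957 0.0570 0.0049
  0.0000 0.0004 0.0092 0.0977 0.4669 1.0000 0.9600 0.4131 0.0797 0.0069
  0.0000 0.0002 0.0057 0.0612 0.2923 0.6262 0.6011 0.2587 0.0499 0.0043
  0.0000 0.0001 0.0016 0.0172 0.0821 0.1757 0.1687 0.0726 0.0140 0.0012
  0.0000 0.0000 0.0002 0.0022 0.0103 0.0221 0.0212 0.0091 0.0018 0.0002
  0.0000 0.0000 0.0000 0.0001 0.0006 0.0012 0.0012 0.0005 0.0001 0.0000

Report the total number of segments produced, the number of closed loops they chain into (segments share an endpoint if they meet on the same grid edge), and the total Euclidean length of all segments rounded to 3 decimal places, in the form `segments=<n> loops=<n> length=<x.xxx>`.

cell (4,3): code 0100 → (4.955,4.000)–(5.000,3.961)
cell (4,4): code 1100 → (4.194,5.000)–(4.955,4.000)
cell (4,5): code 1100 → (4.222,6.000)–(4.194,5.000)
cell (4,6): code 1000 → (5.000,6.928)–(4.222,6.000)
cell (5,3): code 0110 → (5.000,3.961)–(6.000,3.613)
cell (5,6): code 1101 → (5.241,7.000)–(5.000,6.928)
cell (5,7): code 1000 → (6.000,7.267)–(5.241,7.000)
cell (6,3): code 0010 → (6.000,3.613)–(6.818,4.000)
cell (6,4): code 0111 → (6.818,4.000)–(7.000,4.095)
cell (6,6): code 1011 → (7.000,6.809)–(6.577,7.000)
cell (6,7): code 0001 → (6.577,7.000)–(6.000,7.267)
cell (7,4): code 0010 → (7.000,4.095)–(7.671,5.000)
cell (7,5): code 0011 → (7.671,5.000)–(7.641,6.000)
cell (7,6): code 0001 → (7.641,6.000)–(7.000,6.809)
total: 14 segments, chained into 1 closed loop(s), length Σ = 11.011765

segments=14 loops=1 length=11.012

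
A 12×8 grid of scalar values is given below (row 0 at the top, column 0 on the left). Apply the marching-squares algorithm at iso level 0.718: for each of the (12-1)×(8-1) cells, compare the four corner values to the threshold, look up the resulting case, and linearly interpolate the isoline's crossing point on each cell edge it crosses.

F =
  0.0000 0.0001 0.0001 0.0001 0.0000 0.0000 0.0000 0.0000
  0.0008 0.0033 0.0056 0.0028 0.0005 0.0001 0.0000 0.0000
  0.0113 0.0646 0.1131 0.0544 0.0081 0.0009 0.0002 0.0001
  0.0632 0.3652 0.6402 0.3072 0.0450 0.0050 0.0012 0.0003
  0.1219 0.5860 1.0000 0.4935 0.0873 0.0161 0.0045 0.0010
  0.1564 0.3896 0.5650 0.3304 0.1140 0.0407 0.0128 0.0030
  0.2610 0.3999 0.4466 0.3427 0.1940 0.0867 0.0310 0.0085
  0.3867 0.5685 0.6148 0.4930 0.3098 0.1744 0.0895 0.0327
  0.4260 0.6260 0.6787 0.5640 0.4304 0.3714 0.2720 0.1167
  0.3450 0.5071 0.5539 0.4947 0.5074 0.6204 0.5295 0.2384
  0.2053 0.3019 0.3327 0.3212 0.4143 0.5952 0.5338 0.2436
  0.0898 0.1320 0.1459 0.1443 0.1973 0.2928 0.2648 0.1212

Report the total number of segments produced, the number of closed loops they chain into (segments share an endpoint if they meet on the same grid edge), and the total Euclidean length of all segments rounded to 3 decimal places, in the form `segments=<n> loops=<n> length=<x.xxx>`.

segments=4 loops=1 length=3.795

cell (3,1): code 0100 → (3.216,2.000)–(4.000,1.319)
cell (3,2): code 1000 → (4.000,2.557)–(3.216,2.000)
cell (4,1): code 0010 → (4.000,1.319)–(4.648,2.000)
cell (4,2): code 0001 → (4.648,2.000)–(4.000,2.557)
total: 4 segments, chained into 1 closed loop(s), length Σ = 3.794676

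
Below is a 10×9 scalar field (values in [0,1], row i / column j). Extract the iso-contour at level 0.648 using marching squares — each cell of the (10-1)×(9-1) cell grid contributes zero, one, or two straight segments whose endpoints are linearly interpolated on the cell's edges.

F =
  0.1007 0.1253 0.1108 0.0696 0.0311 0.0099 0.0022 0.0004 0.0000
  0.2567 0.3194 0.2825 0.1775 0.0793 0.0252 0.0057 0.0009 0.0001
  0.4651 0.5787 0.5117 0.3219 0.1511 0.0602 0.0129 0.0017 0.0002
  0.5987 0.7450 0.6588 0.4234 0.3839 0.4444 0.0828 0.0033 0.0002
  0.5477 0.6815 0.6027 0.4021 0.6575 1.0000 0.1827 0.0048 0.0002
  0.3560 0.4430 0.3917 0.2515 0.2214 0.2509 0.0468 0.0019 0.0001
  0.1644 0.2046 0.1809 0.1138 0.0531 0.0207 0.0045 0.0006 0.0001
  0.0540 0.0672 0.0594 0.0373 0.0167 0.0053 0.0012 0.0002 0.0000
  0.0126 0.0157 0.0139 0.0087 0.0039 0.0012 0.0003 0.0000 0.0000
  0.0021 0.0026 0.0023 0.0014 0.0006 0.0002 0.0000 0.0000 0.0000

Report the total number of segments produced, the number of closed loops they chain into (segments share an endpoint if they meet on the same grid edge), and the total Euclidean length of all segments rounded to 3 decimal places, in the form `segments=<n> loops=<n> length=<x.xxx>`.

segments=14 loops=2 length=8.857

cell (2,0): code 0100 → (2.417,1.000)–(3.000,0.337)
cell (2,1): code 1100 → (2.927,2.000)–(2.417,1.000)
cell (2,2): code 1000 → (3.000,2.046)–(2.927,2.000)
cell (3,0): code 0110 → (3.000,0.337)–(4.000,0.750)
cell (3,1): code 1011 → (4.000,1.425)–(3.193,2.000)
cell (3,2): code 0001 → (3.193,2.000)–(3.000,2.046)
cell (3,3): code 0100 → (3.965,4.000)–(4.000,3.963)
cell (3,4): code 1100 → (3.366,5.000)–(3.965,4.000)
cell (3,5): code 1000 → (4.000,5.431)–(3.366,5.000)
cell (4,0): code 0010 → (4.000,0.750)–(4.140,1.000)
cell (4,1): code 0001 → (4.140,1.000)–(4.000,1.425)
cell (4,3): code 0010 → (4.000,3.963)–(4.022,4.000)
cell (4,4): code 0011 → (4.022,4.000)–(4.470,5.000)
cell (4,5): code 0001 → (4.470,5.000)–(4.000,5.431)
total: 14 segments, chained into 2 closed loop(s), length Σ = 8.856738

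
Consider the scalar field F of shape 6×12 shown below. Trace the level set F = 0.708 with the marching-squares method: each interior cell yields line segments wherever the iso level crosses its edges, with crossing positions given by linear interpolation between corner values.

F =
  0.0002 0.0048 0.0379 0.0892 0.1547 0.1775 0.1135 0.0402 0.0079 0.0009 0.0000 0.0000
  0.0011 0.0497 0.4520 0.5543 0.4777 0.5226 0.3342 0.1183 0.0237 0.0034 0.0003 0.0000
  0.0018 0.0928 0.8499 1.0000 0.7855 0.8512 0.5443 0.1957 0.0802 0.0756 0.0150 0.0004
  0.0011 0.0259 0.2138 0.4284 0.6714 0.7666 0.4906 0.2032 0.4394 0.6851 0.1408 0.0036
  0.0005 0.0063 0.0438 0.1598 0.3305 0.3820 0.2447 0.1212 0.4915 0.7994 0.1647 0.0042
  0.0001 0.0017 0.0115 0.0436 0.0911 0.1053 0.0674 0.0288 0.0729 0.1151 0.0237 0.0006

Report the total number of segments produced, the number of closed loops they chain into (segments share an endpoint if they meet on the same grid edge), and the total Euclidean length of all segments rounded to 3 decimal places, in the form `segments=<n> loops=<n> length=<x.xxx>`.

segments=16 loops=2 length=11.141

cell (1,1): code 0100 → (1.643,2.000)–(2.000,1.813)
cell (1,2): code 1100 → (1.345,3.000)–(1.643,2.000)
cell (1,3): code 1100 → (1.748,4.000)–(1.345,3.000)
cell (1,4): code 1100 → (1.564,5.000)–(1.748,4.000)
cell (1,5): code 1000 → (2.000,5.467)–(1.564,5.000)
cell (2,1): code 0010 → (2.000,1.813)–(2.223,2.000)
cell (2,2): code 0011 → (2.223,2.000)–(2.511,3.000)
cell (2,3): code 0011 → (2.511,3.000)–(2.679,4.000)
cell (2,4): code 0111 → (2.679,4.000)–(3.000,4.384)
cell (2,5): code 1001 → (3.000,5.212)–(2.000,5.467)
cell (3,4): code 0010 → (3.000,4.384)–(3.152,5.000)
cell (3,5): code 0001 → (3.152,5.000)–(3.000,5.212)
cell (3,8): code 0100 → (3.200,9.000)–(4.000,8.703)
cell (3,9): code 1000 → (4.000,9.144)–(3.200,9.000)
cell (4,8): code 0010 → (4.000,8.703)–(4.134,9.000)
cell (4,9): code 0001 → (4.134,9.000)–(4.000,9.144)
total: 16 segments, chained into 2 closed loop(s), length Σ = 11.141425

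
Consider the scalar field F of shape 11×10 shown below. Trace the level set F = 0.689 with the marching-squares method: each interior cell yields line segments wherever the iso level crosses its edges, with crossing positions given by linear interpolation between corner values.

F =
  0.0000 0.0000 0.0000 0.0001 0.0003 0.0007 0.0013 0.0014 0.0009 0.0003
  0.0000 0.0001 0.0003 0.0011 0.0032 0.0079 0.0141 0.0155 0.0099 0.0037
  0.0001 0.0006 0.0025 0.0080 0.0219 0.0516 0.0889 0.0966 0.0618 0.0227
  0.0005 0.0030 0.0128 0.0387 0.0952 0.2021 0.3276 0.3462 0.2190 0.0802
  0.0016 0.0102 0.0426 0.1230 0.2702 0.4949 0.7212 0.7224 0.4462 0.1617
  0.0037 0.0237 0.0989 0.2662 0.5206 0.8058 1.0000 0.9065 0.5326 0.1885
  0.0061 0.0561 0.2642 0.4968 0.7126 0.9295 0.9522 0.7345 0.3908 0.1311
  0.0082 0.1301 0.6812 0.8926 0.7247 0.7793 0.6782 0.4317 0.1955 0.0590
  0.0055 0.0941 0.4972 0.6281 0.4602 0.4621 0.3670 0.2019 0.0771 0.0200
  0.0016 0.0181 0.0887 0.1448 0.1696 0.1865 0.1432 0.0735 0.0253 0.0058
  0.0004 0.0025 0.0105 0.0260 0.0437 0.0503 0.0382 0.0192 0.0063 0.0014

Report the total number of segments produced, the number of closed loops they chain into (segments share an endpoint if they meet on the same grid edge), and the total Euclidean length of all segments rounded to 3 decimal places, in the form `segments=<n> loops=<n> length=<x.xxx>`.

cell (3,5): code 0100 → (3.918,6.000)–(4.000,5.858)
cell (3,6): code 1100 → (3.911,7.000)–(3.918,6.000)
cell (3,7): code 1000 → (4.000,7.121)–(3.911,7.000)
cell (4,4): code 0100 → (4.624,5.000)–(5.000,4.590)
cell (4,5): code 1110 → (4.000,5.858)–(4.624,5.000)
cell (4,7): code 1001 → (5.000,7.582)–(4.000,7.121)
cell (5,3): code 0100 → (5.877,4.000)–(6.000,3.891)
cell (5,4): code 1110 → (5.000,4.590)–(5.877,4.000)
cell (5,7): code 1001 → (6.000,7.132)–(5.000,7.582)
cell (6,2): code 0100 → (6.486,3.000)–(7.000,2.037)
cell (6,3): code 1110 → (6.000,3.891)–(6.486,3.000)
cell (6,5): code 1011 → (7.000,5.893)–(6.961,6.000)
cell (6,6): code 0011 → (6.961,6.000)–(6.150,7.000)
cell (6,7): code 0001 → (6.150,7.000)–(6.000,7.132)
cell (7,2): code 0010 → (7.000,2.037)–(7.770,3.000)
cell (7,3): code 0011 → (7.770,3.000)–(7.135,4.000)
cell (7,4): code 0011 → (7.135,4.000)–(7.285,5.000)
cell (7,5): code 0001 → (7.285,5.000)–(7.000,5.893)
total: 18 segments, chained into 1 closed loop(s), length Σ = 14.423474

segments=18 loops=1 length=14.423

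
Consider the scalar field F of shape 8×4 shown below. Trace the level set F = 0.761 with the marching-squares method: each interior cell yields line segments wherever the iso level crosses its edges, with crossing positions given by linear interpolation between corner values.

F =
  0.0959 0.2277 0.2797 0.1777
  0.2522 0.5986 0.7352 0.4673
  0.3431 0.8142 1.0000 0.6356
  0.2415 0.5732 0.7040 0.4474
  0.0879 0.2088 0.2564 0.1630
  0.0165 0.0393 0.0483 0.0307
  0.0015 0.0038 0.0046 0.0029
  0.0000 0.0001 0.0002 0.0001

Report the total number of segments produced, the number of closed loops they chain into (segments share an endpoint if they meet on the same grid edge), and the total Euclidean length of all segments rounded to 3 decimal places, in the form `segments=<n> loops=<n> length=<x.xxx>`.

segments=6 loops=1 length=5.031

cell (1,0): code 0100 → (1.753,1.000)–(2.000,0.887)
cell (1,1): code 1100 → (1.097,2.000)–(1.753,1.000)
cell (1,2): code 1000 → (2.000,2.656)–(1.097,2.000)
cell (2,0): code 0010 → (2.000,0.887)–(2.221,1.000)
cell (2,1): code 0011 → (2.221,1.000)–(2.807,2.000)
cell (2,2): code 0001 → (2.807,2.000)–(2.000,2.656)
total: 6 segments, chained into 1 closed loop(s), length Σ = 5.030536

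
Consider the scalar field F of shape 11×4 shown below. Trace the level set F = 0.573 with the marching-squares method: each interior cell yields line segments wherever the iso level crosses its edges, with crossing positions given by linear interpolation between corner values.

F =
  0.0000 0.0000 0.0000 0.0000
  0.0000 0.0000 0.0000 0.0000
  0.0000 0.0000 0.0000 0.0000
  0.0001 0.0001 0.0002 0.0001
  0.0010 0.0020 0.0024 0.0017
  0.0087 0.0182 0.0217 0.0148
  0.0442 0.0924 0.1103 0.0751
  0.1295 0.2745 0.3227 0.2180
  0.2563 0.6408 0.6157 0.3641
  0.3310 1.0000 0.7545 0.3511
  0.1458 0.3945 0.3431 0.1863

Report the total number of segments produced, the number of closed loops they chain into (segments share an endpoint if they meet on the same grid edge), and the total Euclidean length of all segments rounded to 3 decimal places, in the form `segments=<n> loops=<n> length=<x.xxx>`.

segments=8 loops=1 length=6.236

cell (7,0): code 0100 → (7.815,1.000)–(8.000,0.824)
cell (7,1): code 1100 → (7.854,2.000)–(7.815,1.000)
cell (7,2): code 1000 → (8.000,2.170)–(7.854,2.000)
cell (8,0): code 0110 → (8.000,0.824)–(9.000,0.362)
cell (8,2): code 1001 → (9.000,2.450)–(8.000,2.170)
cell (9,0): code 0010 → (9.000,0.362)–(9.705,1.000)
cell (9,1): code 0011 → (9.705,1.000)–(9.441,2.000)
cell (9,2): code 0001 → (9.441,2.000)–(9.000,2.450)
total: 8 segments, chained into 1 closed loop(s), length Σ = 6.235726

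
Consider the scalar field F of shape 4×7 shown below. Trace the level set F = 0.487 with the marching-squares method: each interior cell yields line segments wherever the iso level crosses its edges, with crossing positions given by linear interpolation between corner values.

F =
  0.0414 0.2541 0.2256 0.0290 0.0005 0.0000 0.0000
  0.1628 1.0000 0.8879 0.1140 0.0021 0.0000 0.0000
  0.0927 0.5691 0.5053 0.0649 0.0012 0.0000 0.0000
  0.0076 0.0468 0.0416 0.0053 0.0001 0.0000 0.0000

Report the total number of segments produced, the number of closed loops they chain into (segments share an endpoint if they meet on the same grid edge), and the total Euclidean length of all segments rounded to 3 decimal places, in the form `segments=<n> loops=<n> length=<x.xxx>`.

segments=8 loops=1 length=6.219

cell (0,0): code 0100 → (0.312,1.000)–(1.000,0.387)
cell (0,1): code 1100 → (0.395,2.000)–(0.312,1.000)
cell (0,2): code 1000 → (1.000,2.518)–(0.395,2.000)
cell (1,0): code 0110 → (1.000,0.387)–(2.000,0.828)
cell (1,2): code 1001 → (2.000,2.042)–(1.000,2.518)
cell (2,0): code 0010 → (2.000,0.828)–(2.157,1.000)
cell (2,1): code 0011 → (2.157,1.000)–(2.039,2.000)
cell (2,2): code 0001 → (2.039,2.000)–(2.000,2.042)
total: 8 segments, chained into 1 closed loop(s), length Σ = 6.219111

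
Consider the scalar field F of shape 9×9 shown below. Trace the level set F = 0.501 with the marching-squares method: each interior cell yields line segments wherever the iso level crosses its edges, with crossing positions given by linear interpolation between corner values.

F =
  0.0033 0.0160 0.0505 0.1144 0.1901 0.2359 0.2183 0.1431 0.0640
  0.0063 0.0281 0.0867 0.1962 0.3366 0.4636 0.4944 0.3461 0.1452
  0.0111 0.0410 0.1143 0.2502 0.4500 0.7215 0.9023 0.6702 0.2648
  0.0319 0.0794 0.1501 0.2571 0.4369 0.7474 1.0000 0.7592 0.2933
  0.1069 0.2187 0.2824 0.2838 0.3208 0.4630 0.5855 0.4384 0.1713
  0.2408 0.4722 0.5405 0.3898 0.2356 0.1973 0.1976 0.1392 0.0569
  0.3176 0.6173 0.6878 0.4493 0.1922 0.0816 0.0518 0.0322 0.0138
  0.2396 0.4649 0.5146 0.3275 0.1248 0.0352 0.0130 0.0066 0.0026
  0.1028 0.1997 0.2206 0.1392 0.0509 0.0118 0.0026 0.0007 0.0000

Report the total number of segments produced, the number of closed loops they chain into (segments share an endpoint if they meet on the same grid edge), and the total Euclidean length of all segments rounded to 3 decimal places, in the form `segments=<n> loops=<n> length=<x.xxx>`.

cell (1,4): code 0100 → (1.145,5.000)–(2.000,4.188)
cell (1,5): code 1100 → (1.016,6.000)–(1.145,5.000)
cell (1,6): code 1100 → (1.478,7.000)–(1.016,6.000)
cell (1,7): code 1000 → (2.000,7.417)–(1.478,7.000)
cell (2,4): code 0110 → (2.000,4.188)–(3.000,4.206)
cell (2,7): code 1001 → (3.000,7.554)–(2.000,7.417)
cell (3,4): code 0010 → (3.000,4.206)–(3.866,5.000)
cell (3,5): code 0111 → (3.866,5.000)–(4.000,5.310)
cell (3,6): code 1011 → (4.000,6.574)–(3.805,7.000)
cell (3,7): code 0001 → (3.805,7.000)–(3.000,7.554)
cell (4,1): code 0100 → (4.847,2.000)–(5.000,1.422)
cell (4,2): code 1000 → (5.000,2.262)–(4.847,2.000)
cell (4,5): code 0010 → (4.000,5.310)–(4.218,6.000)
cell (4,6): code 0001 → (4.218,6.000)–(4.000,6.574)
cell (5,0): code 0100 → (5.198,1.000)–(6.000,0.612)
cell (5,1): code 1110 → (5.000,1.422)–(5.198,1.000)
cell (5,2): code 1001 → (6.000,2.783)–(5.000,2.262)
cell (6,0): code 0010 → (6.000,0.612)–(6.763,1.000)
cell (6,1): code 0111 → (6.763,1.000)–(7.000,1.726)
cell (6,2): code 1001 → (7.000,2.073)–(6.000,2.783)
cell (7,1): code 0010 → (7.000,1.726)–(7.046,2.000)
cell (7,2): code 0001 → (7.046,2.000)–(7.000,2.073)
total: 22 segments, chained into 2 closed loop(s), length Σ = 16.859089

segments=22 loops=2 length=16.859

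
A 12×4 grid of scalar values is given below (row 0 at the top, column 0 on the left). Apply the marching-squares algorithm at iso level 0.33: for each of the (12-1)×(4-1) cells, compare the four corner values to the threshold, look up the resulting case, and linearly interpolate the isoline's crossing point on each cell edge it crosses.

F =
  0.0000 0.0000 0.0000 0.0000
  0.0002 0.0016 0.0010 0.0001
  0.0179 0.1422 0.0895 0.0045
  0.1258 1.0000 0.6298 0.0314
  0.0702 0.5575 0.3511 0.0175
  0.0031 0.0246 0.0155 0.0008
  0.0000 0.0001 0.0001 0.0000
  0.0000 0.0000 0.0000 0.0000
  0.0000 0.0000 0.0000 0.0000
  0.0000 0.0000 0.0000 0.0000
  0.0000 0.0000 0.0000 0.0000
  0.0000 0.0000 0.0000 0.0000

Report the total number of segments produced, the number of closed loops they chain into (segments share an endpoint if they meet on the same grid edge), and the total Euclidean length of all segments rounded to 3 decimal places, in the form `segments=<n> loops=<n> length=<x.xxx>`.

segments=8 loops=1 length=6.789

cell (2,0): code 0100 → (2.219,1.000)–(3.000,0.234)
cell (2,1): code 1100 → (2.445,2.000)–(2.219,1.000)
cell (2,2): code 1000 → (3.000,2.501)–(2.445,2.000)
cell (3,0): code 0110 → (3.000,0.234)–(4.000,0.533)
cell (3,2): code 1001 → (4.000,2.063)–(3.000,2.501)
cell (4,0): code 0010 → (4.000,0.533)–(4.427,1.000)
cell (4,1): code 0011 → (4.427,1.000)–(4.063,2.000)
cell (4,2): code 0001 → (4.063,2.000)–(4.000,2.063)
total: 8 segments, chained into 1 closed loop(s), length Σ = 6.788661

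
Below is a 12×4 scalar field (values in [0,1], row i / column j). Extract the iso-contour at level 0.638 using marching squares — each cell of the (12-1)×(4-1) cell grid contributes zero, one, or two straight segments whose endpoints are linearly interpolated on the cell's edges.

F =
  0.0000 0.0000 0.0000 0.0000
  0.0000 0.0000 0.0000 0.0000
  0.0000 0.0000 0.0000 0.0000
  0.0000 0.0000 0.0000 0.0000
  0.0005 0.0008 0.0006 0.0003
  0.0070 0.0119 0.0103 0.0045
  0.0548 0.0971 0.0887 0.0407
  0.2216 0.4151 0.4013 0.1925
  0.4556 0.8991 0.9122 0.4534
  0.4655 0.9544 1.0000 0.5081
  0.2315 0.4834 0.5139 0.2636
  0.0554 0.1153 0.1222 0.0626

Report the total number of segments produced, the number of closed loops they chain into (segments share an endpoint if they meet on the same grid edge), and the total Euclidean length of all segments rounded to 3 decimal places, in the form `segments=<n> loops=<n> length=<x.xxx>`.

cell (7,0): code 0100 → (7.461,1.000)–(8.000,0.411)
cell (7,1): code 1100 → (7.463,2.000)–(7.461,1.000)
cell (7,2): code 1000 → (8.000,2.598)–(7.463,2.000)
cell (8,0): code 0110 → (8.000,0.411)–(9.000,0.353)
cell (8,2): code 1001 → (9.000,2.736)–(8.000,2.598)
cell (9,0): code 0010 → (9.000,0.353)–(9.672,1.000)
cell (9,1): code 0011 → (9.672,1.000)–(9.745,2.000)
cell (9,2): code 0001 → (9.745,2.000)–(9.000,2.736)
total: 8 segments, chained into 1 closed loop(s), length Σ = 7.595416

segments=8 loops=1 length=7.595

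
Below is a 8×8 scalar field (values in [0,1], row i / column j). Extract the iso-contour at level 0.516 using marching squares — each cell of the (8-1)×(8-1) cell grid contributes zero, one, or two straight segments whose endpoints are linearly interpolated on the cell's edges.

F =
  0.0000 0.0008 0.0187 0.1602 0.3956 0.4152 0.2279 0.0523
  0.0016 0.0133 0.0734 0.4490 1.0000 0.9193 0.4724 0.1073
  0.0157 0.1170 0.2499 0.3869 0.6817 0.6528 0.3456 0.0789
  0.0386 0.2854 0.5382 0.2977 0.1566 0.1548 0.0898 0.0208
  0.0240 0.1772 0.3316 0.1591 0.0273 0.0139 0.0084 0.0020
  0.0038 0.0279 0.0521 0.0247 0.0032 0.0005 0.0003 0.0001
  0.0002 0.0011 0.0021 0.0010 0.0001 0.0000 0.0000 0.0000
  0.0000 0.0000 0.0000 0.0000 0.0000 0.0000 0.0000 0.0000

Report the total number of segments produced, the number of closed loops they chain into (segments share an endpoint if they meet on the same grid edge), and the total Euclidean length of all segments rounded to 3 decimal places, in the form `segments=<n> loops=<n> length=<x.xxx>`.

segments=12 loops=2 length=8.229

cell (0,3): code 0100 → (0.199,4.000)–(1.000,3.122)
cell (0,4): code 1100 → (0.200,5.000)–(0.199,4.000)
cell (0,5): code 1000 → (1.000,5.902)–(0.200,5.000)
cell (1,3): code 0110 → (1.000,3.122)–(2.000,3.438)
cell (1,5): code 1001 → (2.000,5.445)–(1.000,5.902)
cell (2,1): code 0100 → (2.923,2.000)–(3.000,1.912)
cell (2,2): code 1000 → (3.000,2.092)–(2.923,2.000)
cell (2,3): code 0010 → (2.000,3.438)–(2.316,4.000)
cell (2,4): code 0011 → (2.316,4.000)–(2.275,5.000)
cell (2,5): code 0001 → (2.275,5.000)–(2.000,5.445)
cell (3,1): code 0010 → (3.000,1.912)–(3.107,2.000)
cell (3,2): code 0001 → (3.107,2.000)–(3.000,2.092)
total: 12 segments, chained into 2 closed loop(s), length Σ = 8.229110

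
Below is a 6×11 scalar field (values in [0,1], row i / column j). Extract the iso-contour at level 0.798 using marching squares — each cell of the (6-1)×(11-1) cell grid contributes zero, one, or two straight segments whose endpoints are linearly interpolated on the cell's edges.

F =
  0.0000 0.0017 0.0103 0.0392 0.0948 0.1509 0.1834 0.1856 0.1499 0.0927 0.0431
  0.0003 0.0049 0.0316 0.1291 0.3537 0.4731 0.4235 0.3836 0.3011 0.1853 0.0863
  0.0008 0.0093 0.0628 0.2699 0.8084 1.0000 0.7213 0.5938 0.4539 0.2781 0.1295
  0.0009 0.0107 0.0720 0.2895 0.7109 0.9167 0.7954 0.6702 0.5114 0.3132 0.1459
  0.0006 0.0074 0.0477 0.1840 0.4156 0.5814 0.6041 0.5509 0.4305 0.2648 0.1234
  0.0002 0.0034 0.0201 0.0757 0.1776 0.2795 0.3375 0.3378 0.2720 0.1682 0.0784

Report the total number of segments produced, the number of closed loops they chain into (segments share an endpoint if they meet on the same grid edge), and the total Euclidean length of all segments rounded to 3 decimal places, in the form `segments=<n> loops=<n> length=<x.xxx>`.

segments=8 loops=1 length=5.759

cell (1,3): code 0100 → (1.977,4.000)–(2.000,3.981)
cell (1,4): code 1100 → (1.617,5.000)–(1.977,4.000)
cell (1,5): code 1000 → (2.000,5.725)–(1.617,5.000)
cell (2,3): code 0010 → (2.000,3.981)–(2.107,4.000)
cell (2,4): code 0111 → (2.107,4.000)–(3.000,4.423)
cell (2,5): code 1001 → (3.000,5.979)–(2.000,5.725)
cell (3,4): code 0010 → (3.000,4.423)–(3.354,5.000)
cell (3,5): code 0001 → (3.354,5.000)–(3.000,5.979)
total: 8 segments, chained into 1 closed loop(s), length Σ = 5.758870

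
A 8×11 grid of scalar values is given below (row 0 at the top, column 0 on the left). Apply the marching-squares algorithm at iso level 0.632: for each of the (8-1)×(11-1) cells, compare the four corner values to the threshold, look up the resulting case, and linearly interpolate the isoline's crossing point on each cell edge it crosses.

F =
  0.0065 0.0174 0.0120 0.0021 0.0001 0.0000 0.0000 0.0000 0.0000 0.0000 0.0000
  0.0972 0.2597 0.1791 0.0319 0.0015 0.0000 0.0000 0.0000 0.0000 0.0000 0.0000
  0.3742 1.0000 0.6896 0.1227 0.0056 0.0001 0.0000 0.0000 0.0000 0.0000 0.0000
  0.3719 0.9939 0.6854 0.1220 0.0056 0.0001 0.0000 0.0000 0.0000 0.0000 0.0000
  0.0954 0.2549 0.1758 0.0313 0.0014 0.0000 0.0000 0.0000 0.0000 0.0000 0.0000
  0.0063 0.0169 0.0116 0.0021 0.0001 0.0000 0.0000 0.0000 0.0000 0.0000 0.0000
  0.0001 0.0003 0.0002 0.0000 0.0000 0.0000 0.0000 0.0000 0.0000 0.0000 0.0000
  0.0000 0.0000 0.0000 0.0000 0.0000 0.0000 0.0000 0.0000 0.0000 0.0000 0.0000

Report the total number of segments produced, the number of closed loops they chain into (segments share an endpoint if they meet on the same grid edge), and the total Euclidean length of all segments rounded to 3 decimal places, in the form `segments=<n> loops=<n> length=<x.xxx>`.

cell (1,0): code 0100 → (1.503,1.000)–(2.000,0.412)
cell (1,1): code 1100 → (1.887,2.000)–(1.503,1.000)
cell (1,2): code 1000 → (2.000,2.102)–(1.887,2.000)
cell (2,0): code 0110 → (2.000,0.412)–(3.000,0.418)
cell (2,2): code 1001 → (3.000,2.095)–(2.000,2.102)
cell (3,0): code 0010 → (3.000,0.418)–(3.490,1.000)
cell (3,1): code 0011 → (3.490,1.000)–(3.105,2.000)
cell (3,2): code 0001 → (3.105,2.000)–(3.000,2.095)
total: 8 segments, chained into 1 closed loop(s), length Σ = 5.966485

segments=8 loops=1 length=5.966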